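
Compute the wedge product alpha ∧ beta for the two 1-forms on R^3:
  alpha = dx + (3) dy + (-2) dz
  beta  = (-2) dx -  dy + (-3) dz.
alpha ∧ beta = (5) dx ∧ dy + (-7) dx ∧ dz + (-11) dy ∧ dz

Distribute the wedge, using dx_i ∧ dx_j = -dx_j ∧ dx_i and dx_i ∧ dx_i = 0. For each pair (i, j) with i < j, the coefficient of dx_i ∧ dx_j in alpha ∧ beta is (alpha_i * beta_j - alpha_j * beta_i). Collecting: alpha ∧ beta = (5) dx ∧ dy + (-7) dx ∧ dz + (-11) dy ∧ dz.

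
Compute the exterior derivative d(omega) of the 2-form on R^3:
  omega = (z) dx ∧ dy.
d(omega) = (1) dx ∧ dy ∧ dz

For a 2-form omega = sum_{i<j} g_{ij} dx_i ∧ dx_j, the exterior derivative is
  d(omega) = sum_{i<j} d(g_{ij}) ∧ dx_i ∧ dx_j = sum_{i<j, k} (∂g_{ij}/∂x_k) dx_k ∧ dx_i ∧ dx_j.
Expand each term, using dx_k ∧ dx_i ∧ dx_j = sgn(permutation) dx_{(a)} ∧ dx_{(b)} ∧ dx_{(c)} with (a < b < c) sorted:
  d(z) includes (∂/∂z)(z) dz = (1) dz, which multiplied by dx ∧ dy gives (1) dx ∧ dy ∧ dz
Collecting like 3-forms: d(omega) = (1) dx ∧ dy ∧ dz.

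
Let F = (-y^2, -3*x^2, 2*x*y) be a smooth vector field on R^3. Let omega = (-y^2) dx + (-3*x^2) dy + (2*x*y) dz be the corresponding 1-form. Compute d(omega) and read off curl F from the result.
d(omega) = (2*x) dy ∧ dz + (-2*y) dz ∧ dx + (-6*x + 2*y) dx ∧ dy; curl F = (2*x, -2*y, -6*x + 2*y)

d omega = sum_{i<j} (∂f_j/∂x_i - ∂f_i/∂x_j) dx_i ∧ dx_j. Under the identification (dy ∧ dz, dz ∧ dx, dx ∧ dy) ↔ (e_x, e_y, e_z), the coefficients are exactly the components of curl F. Compute:
  ∂R/∂y - ∂Q/∂z = (2*x) - (0) = 2*x
  ∂P/∂z - ∂R/∂x = (0) - (2*y) = -2*y
  ∂Q/∂x - ∂P/∂y = (-6*x) - (-2*y) = -6*x + 2*y.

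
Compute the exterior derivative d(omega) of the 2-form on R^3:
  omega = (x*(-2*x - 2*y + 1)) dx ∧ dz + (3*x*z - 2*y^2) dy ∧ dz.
d(omega) = (2*x + 3*z) dx ∧ dy ∧ dz

For a 2-form omega = sum_{i<j} g_{ij} dx_i ∧ dx_j, the exterior derivative is
  d(omega) = sum_{i<j} d(g_{ij}) ∧ dx_i ∧ dx_j = sum_{i<j, k} (∂g_{ij}/∂x_k) dx_k ∧ dx_i ∧ dx_j.
Expand each term, using dx_k ∧ dx_i ∧ dx_j = sgn(permutation) dx_{(a)} ∧ dx_{(b)} ∧ dx_{(c)} with (a < b < c) sorted:
  d(x*(-2*x - 2*y + 1)) includes (∂/∂y)(x*(-2*x - 2*y + 1)) dy = (-2*x) dy, which multiplied by dx ∧ dz gives (2*x) dx ∧ dy ∧ dz
  d(3*x*z - 2*y^2) includes (∂/∂x)(3*x*z - 2*y^2) dx = (3*z) dx, which multiplied by dy ∧ dz gives (3*z) dx ∧ dy ∧ dz
Collecting like 3-forms: d(omega) = (2*x + 3*z) dx ∧ dy ∧ dz.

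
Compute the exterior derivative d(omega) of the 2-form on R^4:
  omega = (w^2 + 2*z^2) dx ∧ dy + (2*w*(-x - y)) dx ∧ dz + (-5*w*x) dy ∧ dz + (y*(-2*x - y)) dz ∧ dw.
d(omega) = (-3*w + 4*z) dx ∧ dy ∧ dz + (2*w) dx ∧ dy ∧ dw + (-2*x - 4*y) dx ∧ dz ∧ dw + (-7*x - 2*y) dy ∧ dz ∧ dw

For a 2-form omega = sum_{i<j} g_{ij} dx_i ∧ dx_j, the exterior derivative is
  d(omega) = sum_{i<j} d(g_{ij}) ∧ dx_i ∧ dx_j = sum_{i<j, k} (∂g_{ij}/∂x_k) dx_k ∧ dx_i ∧ dx_j.
Expand each term, using dx_k ∧ dx_i ∧ dx_j = sgn(permutation) dx_{(a)} ∧ dx_{(b)} ∧ dx_{(c)} with (a < b < c) sorted:
  d(w^2 + 2*z^2) includes (∂/∂z)(w^2 + 2*z^2) dz = (4*z) dz, which multiplied by dx ∧ dy gives (4*z) dx ∧ dy ∧ dz
  d(w^2 + 2*z^2) includes (∂/∂w)(w^2 + 2*z^2) dw = (2*w) dw, which multiplied by dx ∧ dy gives (2*w) dx ∧ dy ∧ dw
  d(2*w*(-x - y)) includes (∂/∂y)(2*w*(-x - y)) dy = (-2*w) dy, which multiplied by dx ∧ dz gives (2*w) dx ∧ dy ∧ dz
  d(2*w*(-x - y)) includes (∂/∂w)(2*w*(-x - y)) dw = (-2*x - 2*y) dw, which multiplied by dx ∧ dz gives (-2*x - 2*y) dx ∧ dz ∧ dw
  d(-5*w*x) includes (∂/∂x)(-5*w*x) dx = (-5*w) dx, which multiplied by dy ∧ dz gives (-5*w) dx ∧ dy ∧ dz
  d(-5*w*x) includes (∂/∂w)(-5*w*x) dw = (-5*x) dw, which multiplied by dy ∧ dz gives (-5*x) dy ∧ dz ∧ dw
  d(y*(-2*x - y)) includes (∂/∂x)(y*(-2*x - y)) dx = (-2*y) dx, which multiplied by dz ∧ dw gives (-2*y) dx ∧ dz ∧ dw
  d(y*(-2*x - y)) includes (∂/∂y)(y*(-2*x - y)) dy = (-2*x - 2*y) dy, which multiplied by dz ∧ dw gives (-2*x - 2*y) dy ∧ dz ∧ dw
Collecting like 3-forms: d(omega) = (-3*w + 4*z) dx ∧ dy ∧ dz + (2*w) dx ∧ dy ∧ dw + (-2*x - 4*y) dx ∧ dz ∧ dw + (-7*x - 2*y) dy ∧ dz ∧ dw.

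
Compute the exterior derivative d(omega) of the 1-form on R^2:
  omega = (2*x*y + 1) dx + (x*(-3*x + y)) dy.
d(omega) = (-8*x + y) dx ∧ dy

For a 1-form omega = sum_i f_i dx_i, the exterior derivative is
  d(omega) = sum_{i < j} (∂f_j/∂x_i - ∂f_i/∂x_j) dx_i ∧ dx_j.
  coefficient of dx ∧ dy: ∂f_2/∂x - ∂f_1/∂y = ∂(x*(-3*x + y))/∂x - ∂(2*x*y + 1)/∂y = -8*x + y
Assembling: d(omega) = (-8*x + y) dx ∧ dy.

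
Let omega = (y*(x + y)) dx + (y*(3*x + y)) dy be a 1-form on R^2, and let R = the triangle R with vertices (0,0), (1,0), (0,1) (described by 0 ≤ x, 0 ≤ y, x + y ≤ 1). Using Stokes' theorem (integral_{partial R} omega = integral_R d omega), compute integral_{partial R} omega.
integral_(partial R) omega = 0

Stokes: integral_partial_R omega = integral_R d omega with d omega = (∂Q/∂x - ∂P/∂y) dx ∧ dy.
  ∂Q/∂x = 3*y
  ∂P/∂y = x + 2*y
  integrand = ∂Q/∂x - ∂P/∂y = -x + y.
Integrating over R: integral_0^1 integral_0^{1-x} (-x + y) dy dx = 0.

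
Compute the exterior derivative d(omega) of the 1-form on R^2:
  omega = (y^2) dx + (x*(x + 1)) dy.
d(omega) = (2*x - 2*y + 1) dx ∧ dy

For a 1-form omega = sum_i f_i dx_i, the exterior derivative is
  d(omega) = sum_{i < j} (∂f_j/∂x_i - ∂f_i/∂x_j) dx_i ∧ dx_j.
  coefficient of dx ∧ dy: ∂f_2/∂x - ∂f_1/∂y = ∂(x*(x + 1))/∂x - ∂(y^2)/∂y = 2*x - 2*y + 1
Assembling: d(omega) = (2*x - 2*y + 1) dx ∧ dy.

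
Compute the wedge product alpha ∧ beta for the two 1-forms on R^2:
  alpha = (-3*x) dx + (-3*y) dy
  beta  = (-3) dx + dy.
alpha ∧ beta = (-3*x - 9*y) dx ∧ dy

Distribute the wedge, using dx_i ∧ dx_j = -dx_j ∧ dx_i and dx_i ∧ dx_i = 0. For each pair (i, j) with i < j, the coefficient of dx_i ∧ dx_j in alpha ∧ beta is (alpha_i * beta_j - alpha_j * beta_i). Collecting: alpha ∧ beta = (-3*x - 9*y) dx ∧ dy.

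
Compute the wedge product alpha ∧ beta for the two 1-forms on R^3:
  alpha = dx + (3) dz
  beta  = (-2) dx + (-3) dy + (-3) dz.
alpha ∧ beta = (-3) dx ∧ dy + (3) dx ∧ dz + (9) dy ∧ dz

Distribute the wedge, using dx_i ∧ dx_j = -dx_j ∧ dx_i and dx_i ∧ dx_i = 0. For each pair (i, j) with i < j, the coefficient of dx_i ∧ dx_j in alpha ∧ beta is (alpha_i * beta_j - alpha_j * beta_i). Collecting: alpha ∧ beta = (-3) dx ∧ dy + (3) dx ∧ dz + (9) dy ∧ dz.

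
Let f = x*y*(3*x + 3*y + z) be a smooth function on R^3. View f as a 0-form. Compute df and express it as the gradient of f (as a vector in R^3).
df = (y*(6*x + 3*y + z)) dx + (x*(3*x + 6*y + z)) dy + (x*y) dz; grad f = (y*(6*x + 3*y + z), x*(3*x + 6*y + z), x*y)

For a 0-form f, d f = (∂f/∂x) dx + (∂f/∂y) dy + (∂f/∂z) dz. The components of the vector representation are exactly the entries of grad f in Cartesian coordinates:
  ∂f/∂x = y*(6*x + 3*y + z)
  ∂f/∂y = x*(3*x + 6*y + z)
  ∂f/∂z = x*y.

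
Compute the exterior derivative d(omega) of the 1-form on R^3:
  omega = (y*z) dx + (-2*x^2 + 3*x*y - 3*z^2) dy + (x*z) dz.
d(omega) = (-4*x + 3*y - z) dx ∧ dy + (-y + z) dx ∧ dz + (6*z) dy ∧ dz

For a 1-form omega = sum_i f_i dx_i, the exterior derivative is
  d(omega) = sum_{i < j} (∂f_j/∂x_i - ∂f_i/∂x_j) dx_i ∧ dx_j.
  coefficient of dx ∧ dy: ∂f_2/∂x - ∂f_1/∂y = ∂(-2*x^2 + 3*x*y - 3*z^2)/∂x - ∂(y*z)/∂y = -4*x + 3*y - z
  coefficient of dx ∧ dz: ∂f_3/∂x - ∂f_1/∂z = ∂(x*z)/∂x - ∂(y*z)/∂z = -y + z
  coefficient of dy ∧ dz: ∂f_3/∂y - ∂f_2/∂z = ∂(x*z)/∂y - ∂(-2*x^2 + 3*x*y - 3*z^2)/∂z = 6*z
Assembling: d(omega) = (-4*x + 3*y - z) dx ∧ dy + (-y + z) dx ∧ dz + (6*z) dy ∧ dz.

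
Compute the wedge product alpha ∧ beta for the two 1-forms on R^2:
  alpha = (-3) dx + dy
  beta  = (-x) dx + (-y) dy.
alpha ∧ beta = (x + 3*y) dx ∧ dy

Distribute the wedge, using dx_i ∧ dx_j = -dx_j ∧ dx_i and dx_i ∧ dx_i = 0. For each pair (i, j) with i < j, the coefficient of dx_i ∧ dx_j in alpha ∧ beta is (alpha_i * beta_j - alpha_j * beta_i). Collecting: alpha ∧ beta = (x + 3*y) dx ∧ dy.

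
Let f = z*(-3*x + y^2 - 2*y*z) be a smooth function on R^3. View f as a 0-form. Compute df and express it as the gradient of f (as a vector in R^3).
df = (-3*z) dx + (2*z*(y - z)) dy + (-3*x + y^2 - 4*y*z) dz; grad f = (-3*z, 2*z*(y - z), -3*x + y^2 - 4*y*z)

For a 0-form f, d f = (∂f/∂x) dx + (∂f/∂y) dy + (∂f/∂z) dz. The components of the vector representation are exactly the entries of grad f in Cartesian coordinates:
  ∂f/∂x = -3*z
  ∂f/∂y = 2*z*(y - z)
  ∂f/∂z = -3*x + y^2 - 4*y*z.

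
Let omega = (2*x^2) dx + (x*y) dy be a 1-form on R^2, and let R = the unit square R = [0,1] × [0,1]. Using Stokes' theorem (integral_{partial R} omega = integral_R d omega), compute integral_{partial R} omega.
integral_(partial R) omega = 1/2

Stokes: integral_partial_R omega = integral_R d omega with d omega = (∂Q/∂x - ∂P/∂y) dx ∧ dy.
  ∂Q/∂x = y
  ∂P/∂y = 0
  integrand = ∂Q/∂x - ∂P/∂y = y.
Integrating over R: integral_0^1 integral_0^1 (y) dx dy = 1/2.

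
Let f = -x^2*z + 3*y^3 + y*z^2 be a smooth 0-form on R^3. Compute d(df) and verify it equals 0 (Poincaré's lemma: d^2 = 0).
d(df) = 0

Step 1: df = sum_i (∂f/∂x_i) dx_i = (-2*x*z) dx + (9*y^2 + z^2) dy + (-x^2 + 2*y*z) dz.
Step 2: Apply d again. Using the 1-form formula, the coefficient of dx ∧ dy in d(df) is ∂^2 f/∂x ∂y - ∂^2 f/∂y ∂x = (0) - (0) = 0 (equality of mixed partials for smooth f).
Similarly for dx ∧ dz and dy ∧ dz — all coefficients vanish. So d(df) = 0.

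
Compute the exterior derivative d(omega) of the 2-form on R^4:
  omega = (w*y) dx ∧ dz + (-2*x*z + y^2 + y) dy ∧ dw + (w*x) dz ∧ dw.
d(omega) = (-w) dx ∧ dy ∧ dz + (w + y) dx ∧ dz ∧ dw + (-2*z) dx ∧ dy ∧ dw + (2*x) dy ∧ dz ∧ dw

For a 2-form omega = sum_{i<j} g_{ij} dx_i ∧ dx_j, the exterior derivative is
  d(omega) = sum_{i<j} d(g_{ij}) ∧ dx_i ∧ dx_j = sum_{i<j, k} (∂g_{ij}/∂x_k) dx_k ∧ dx_i ∧ dx_j.
Expand each term, using dx_k ∧ dx_i ∧ dx_j = sgn(permutation) dx_{(a)} ∧ dx_{(b)} ∧ dx_{(c)} with (a < b < c) sorted:
  d(w*y) includes (∂/∂y)(w*y) dy = (w) dy, which multiplied by dx ∧ dz gives (-w) dx ∧ dy ∧ dz
  d(w*y) includes (∂/∂w)(w*y) dw = (y) dw, which multiplied by dx ∧ dz gives (y) dx ∧ dz ∧ dw
  d(-2*x*z + y^2 + y) includes (∂/∂x)(-2*x*z + y^2 + y) dx = (-2*z) dx, which multiplied by dy ∧ dw gives (-2*z) dx ∧ dy ∧ dw
  d(-2*x*z + y^2 + y) includes (∂/∂z)(-2*x*z + y^2 + y) dz = (-2*x) dz, which multiplied by dy ∧ dw gives (2*x) dy ∧ dz ∧ dw
  d(w*x) includes (∂/∂x)(w*x) dx = (w) dx, which multiplied by dz ∧ dw gives (w) dx ∧ dz ∧ dw
Collecting like 3-forms: d(omega) = (-w) dx ∧ dy ∧ dz + (w + y) dx ∧ dz ∧ dw + (-2*z) dx ∧ dy ∧ dw + (2*x) dy ∧ dz ∧ dw.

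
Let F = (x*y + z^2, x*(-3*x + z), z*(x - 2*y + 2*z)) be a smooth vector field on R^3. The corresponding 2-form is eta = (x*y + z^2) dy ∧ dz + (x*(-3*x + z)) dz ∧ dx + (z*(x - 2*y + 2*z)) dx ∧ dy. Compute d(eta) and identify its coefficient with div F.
d(eta) = (x - y + 4*z) dx ∧ dy ∧ dz; div F = x - y + 4*z

For a 2-form in R^3 of the form above, applying d gives a 3-form with coefficient ∂P/∂x + ∂Q/∂y + ∂R/∂z:
  ∂P/∂x = y
  ∂Q/∂y = 0
  ∂R/∂z = x - 2*y + 4*z
Sum = x - y + 4*z, which is exactly div F.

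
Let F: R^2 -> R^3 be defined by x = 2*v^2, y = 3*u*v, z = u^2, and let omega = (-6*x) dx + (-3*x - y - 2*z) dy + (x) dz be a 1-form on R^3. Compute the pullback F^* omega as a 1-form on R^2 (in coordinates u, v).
F^* omega = (v*(-6*u^2 - 5*u*v - 18*v^2)) du + (-6*u^3 - 9*u^2*v - 18*u*v^2 - 48*v^3) dv

Using F^*(f dg) = (f ∘ F) d(g ∘ F), substitute each coordinate x_i by F_i(u, v) in f_i, and replace dx_i by d F_i = (∂F_i/∂u) du + (∂F_i/∂v) dv.
  For the x component: f_1(F) = -12*v^2; d F_1 = (0) du + (4*v) dv
  For the y component: f_2(F) = -2*u^2 - 3*u*v - 6*v^2; d F_2 = (3*v) du + (3*u) dv
  For the z component: f_3(F) = 2*v^2; d F_3 = (2*u) du + (0) dv
Combining and collecting du, dv coefficients:
  coeff of du: v*(-6*u^2 - 5*u*v - 18*v^2)
  coeff of dv: -6*u^3 - 9*u^2*v - 18*u*v^2 - 48*v^3
F^* omega = (v*(-6*u^2 - 5*u*v - 18*v^2)) du + (-6*u^3 - 9*u^2*v - 18*u*v^2 - 48*v^3) dv.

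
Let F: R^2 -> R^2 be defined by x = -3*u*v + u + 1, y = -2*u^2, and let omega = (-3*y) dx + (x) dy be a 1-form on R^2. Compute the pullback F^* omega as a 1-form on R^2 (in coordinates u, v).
F^* omega = (2*u*(-3*u*v + u - 2)) du + (-18*u^3) dv

Using F^*(f dg) = (f ∘ F) d(g ∘ F), substitute each coordinate x_i by F_i(u, v) in f_i, and replace dx_i by d F_i = (∂F_i/∂u) du + (∂F_i/∂v) dv.
  For the x component: f_1(F) = 6*u^2; d F_1 = (1 - 3*v) du + (-3*u) dv
  For the y component: f_2(F) = -3*u*v + u + 1; d F_2 = (-4*u) du + (0) dv
Combining and collecting du, dv coefficients:
  coeff of du: 2*u*(-3*u*v + u - 2)
  coeff of dv: -18*u^3
F^* omega = (2*u*(-3*u*v + u - 2)) du + (-18*u^3) dv.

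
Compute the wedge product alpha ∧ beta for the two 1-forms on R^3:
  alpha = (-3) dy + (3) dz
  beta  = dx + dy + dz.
alpha ∧ beta = (3) dx ∧ dy + (-6) dy ∧ dz + (-3) dx ∧ dz

Distribute the wedge, using dx_i ∧ dx_j = -dx_j ∧ dx_i and dx_i ∧ dx_i = 0. For each pair (i, j) with i < j, the coefficient of dx_i ∧ dx_j in alpha ∧ beta is (alpha_i * beta_j - alpha_j * beta_i). Collecting: alpha ∧ beta = (3) dx ∧ dy + (-6) dy ∧ dz + (-3) dx ∧ dz.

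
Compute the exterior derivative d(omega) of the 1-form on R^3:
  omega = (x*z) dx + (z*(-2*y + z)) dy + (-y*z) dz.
d(omega) = (-x) dx ∧ dz + (2*y - 3*z) dy ∧ dz

For a 1-form omega = sum_i f_i dx_i, the exterior derivative is
  d(omega) = sum_{i < j} (∂f_j/∂x_i - ∂f_i/∂x_j) dx_i ∧ dx_j.
  coefficient of dx ∧ dz: ∂f_3/∂x - ∂f_1/∂z = ∂(-y*z)/∂x - ∂(x*z)/∂z = -x
  coefficient of dy ∧ dz: ∂f_3/∂y - ∂f_2/∂z = ∂(-y*z)/∂y - ∂(z*(-2*y + z))/∂z = 2*y - 3*z
Assembling: d(omega) = (-x) dx ∧ dz + (2*y - 3*z) dy ∧ dz.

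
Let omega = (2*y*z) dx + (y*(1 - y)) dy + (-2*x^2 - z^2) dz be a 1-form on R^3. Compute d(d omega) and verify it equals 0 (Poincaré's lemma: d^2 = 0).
d(d omega) = 0

Step 1: d omega = sum_{i<j} (∂f_j/∂x_i - ∂f_i/∂x_j) dx_i ∧ dx_j:
  coeff of dx ∧ dy: -2*z
  coeff of dx ∧ dz: -4*x - 2*y
  coeff of dy ∧ dz: 0
Step 2: Apply d again to each 2-form coefficient. The only possible 3-form in R^3 is dx ∧ dy ∧ dz, with coefficient
  ∂(coeff of dy∧dz)/∂x - ∂(coeff of dx∧dz)/∂y + ∂(coeff of dx∧dy)/∂z
  = ∂/∂x (0) - ∂/∂y (-4*x - 2*y) + ∂/∂z (-2*z).
Each of these terms simplifies to sums of mixed partials that cancel in pairs. The result is 0 (by equality of mixed partials for smooth functions — Schwarz / Clairaut).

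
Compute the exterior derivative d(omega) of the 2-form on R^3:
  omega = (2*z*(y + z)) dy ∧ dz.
d(omega) = 0

For a 2-form omega = sum_{i<j} g_{ij} dx_i ∧ dx_j, the exterior derivative is
  d(omega) = sum_{i<j} d(g_{ij}) ∧ dx_i ∧ dx_j = sum_{i<j, k} (∂g_{ij}/∂x_k) dx_k ∧ dx_i ∧ dx_j.
Expand each term, using dx_k ∧ dx_i ∧ dx_j = sgn(permutation) dx_{(a)} ∧ dx_{(b)} ∧ dx_{(c)} with (a < b < c) sorted:

Collecting like 3-forms: d(omega) = 0.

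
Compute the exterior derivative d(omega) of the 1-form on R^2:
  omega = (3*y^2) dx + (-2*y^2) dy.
d(omega) = (-6*y) dx ∧ dy

For a 1-form omega = sum_i f_i dx_i, the exterior derivative is
  d(omega) = sum_{i < j} (∂f_j/∂x_i - ∂f_i/∂x_j) dx_i ∧ dx_j.
  coefficient of dx ∧ dy: ∂f_2/∂x - ∂f_1/∂y = ∂(-2*y^2)/∂x - ∂(3*y^2)/∂y = -6*y
Assembling: d(omega) = (-6*y) dx ∧ dy.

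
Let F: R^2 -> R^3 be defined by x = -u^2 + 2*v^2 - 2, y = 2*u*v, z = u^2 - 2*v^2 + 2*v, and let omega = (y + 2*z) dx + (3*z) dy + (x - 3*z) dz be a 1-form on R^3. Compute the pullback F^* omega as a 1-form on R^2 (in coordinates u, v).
F^* omega = (-12*u^3 + 2*u^2*v + 24*u*v^2 - 20*u*v - 4*u - 12*v^3 + 12*v^2) du + (6*u^3 + 24*u^2*v - 8*u^2 - 4*u*v^2 + 12*u*v - 48*v^3 + 56*v^2 - 4*v - 4) dv

Using F^*(f dg) = (f ∘ F) d(g ∘ F), substitute each coordinate x_i by F_i(u, v) in f_i, and replace dx_i by d F_i = (∂F_i/∂u) du + (∂F_i/∂v) dv.
  For the x component: f_1(F) = 2*u^2 + 2*u*v - 4*v^2 + 4*v; d F_1 = (-2*u) du + (4*v) dv
  For the y component: f_2(F) = 3*u^2 - 6*v^2 + 6*v; d F_2 = (2*v) du + (2*u) dv
  For the z component: f_3(F) = -4*u^2 + 8*v^2 - 6*v - 2; d F_3 = (2*u) du + (2 - 4*v) dv
Combining and collecting du, dv coefficients:
  coeff of du: -12*u^3 + 2*u^2*v + 24*u*v^2 - 20*u*v - 4*u - 12*v^3 + 12*v^2
  coeff of dv: 6*u^3 + 24*u^2*v - 8*u^2 - 4*u*v^2 + 12*u*v - 48*v^3 + 56*v^2 - 4*v - 4
F^* omega = (-12*u^3 + 2*u^2*v + 24*u*v^2 - 20*u*v - 4*u - 12*v^3 + 12*v^2) du + (6*u^3 + 24*u^2*v - 8*u^2 - 4*u*v^2 + 12*u*v - 48*v^3 + 56*v^2 - 4*v - 4) dv.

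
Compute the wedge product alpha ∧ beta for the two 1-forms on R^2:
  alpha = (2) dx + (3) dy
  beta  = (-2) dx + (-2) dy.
alpha ∧ beta = (2) dx ∧ dy

Distribute the wedge, using dx_i ∧ dx_j = -dx_j ∧ dx_i and dx_i ∧ dx_i = 0. For each pair (i, j) with i < j, the coefficient of dx_i ∧ dx_j in alpha ∧ beta is (alpha_i * beta_j - alpha_j * beta_i). Collecting: alpha ∧ beta = (2) dx ∧ dy.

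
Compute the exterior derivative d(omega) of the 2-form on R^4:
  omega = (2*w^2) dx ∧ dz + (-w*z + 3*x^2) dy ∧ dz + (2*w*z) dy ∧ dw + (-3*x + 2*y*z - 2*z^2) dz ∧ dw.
d(omega) = (4*w - 3) dx ∧ dz ∧ dw + (6*x) dx ∧ dy ∧ dz + (-2*w + z) dy ∧ dz ∧ dw

For a 2-form omega = sum_{i<j} g_{ij} dx_i ∧ dx_j, the exterior derivative is
  d(omega) = sum_{i<j} d(g_{ij}) ∧ dx_i ∧ dx_j = sum_{i<j, k} (∂g_{ij}/∂x_k) dx_k ∧ dx_i ∧ dx_j.
Expand each term, using dx_k ∧ dx_i ∧ dx_j = sgn(permutation) dx_{(a)} ∧ dx_{(b)} ∧ dx_{(c)} with (a < b < c) sorted:
  d(2*w^2) includes (∂/∂w)(2*w^2) dw = (4*w) dw, which multiplied by dx ∧ dz gives (4*w) dx ∧ dz ∧ dw
  d(-w*z + 3*x^2) includes (∂/∂x)(-w*z + 3*x^2) dx = (6*x) dx, which multiplied by dy ∧ dz gives (6*x) dx ∧ dy ∧ dz
  d(-w*z + 3*x^2) includes (∂/∂w)(-w*z + 3*x^2) dw = (-z) dw, which multiplied by dy ∧ dz gives (-z) dy ∧ dz ∧ dw
  d(2*w*z) includes (∂/∂z)(2*w*z) dz = (2*w) dz, which multiplied by dy ∧ dw gives (-2*w) dy ∧ dz ∧ dw
  d(-3*x + 2*y*z - 2*z^2) includes (∂/∂x)(-3*x + 2*y*z - 2*z^2) dx = (-3) dx, which multiplied by dz ∧ dw gives (-3) dx ∧ dz ∧ dw
  d(-3*x + 2*y*z - 2*z^2) includes (∂/∂y)(-3*x + 2*y*z - 2*z^2) dy = (2*z) dy, which multiplied by dz ∧ dw gives (2*z) dy ∧ dz ∧ dw
Collecting like 3-forms: d(omega) = (4*w - 3) dx ∧ dz ∧ dw + (6*x) dx ∧ dy ∧ dz + (-2*w + z) dy ∧ dz ∧ dw.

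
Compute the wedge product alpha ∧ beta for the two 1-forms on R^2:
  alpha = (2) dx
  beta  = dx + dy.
alpha ∧ beta = (2) dx ∧ dy

Distribute the wedge, using dx_i ∧ dx_j = -dx_j ∧ dx_i and dx_i ∧ dx_i = 0. For each pair (i, j) with i < j, the coefficient of dx_i ∧ dx_j in alpha ∧ beta is (alpha_i * beta_j - alpha_j * beta_i). Collecting: alpha ∧ beta = (2) dx ∧ dy.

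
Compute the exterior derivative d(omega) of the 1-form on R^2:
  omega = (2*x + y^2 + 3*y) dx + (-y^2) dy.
d(omega) = (-2*y - 3) dx ∧ dy

For a 1-form omega = sum_i f_i dx_i, the exterior derivative is
  d(omega) = sum_{i < j} (∂f_j/∂x_i - ∂f_i/∂x_j) dx_i ∧ dx_j.
  coefficient of dx ∧ dy: ∂f_2/∂x - ∂f_1/∂y = ∂(-y^2)/∂x - ∂(2*x + y^2 + 3*y)/∂y = -2*y - 3
Assembling: d(omega) = (-2*y - 3) dx ∧ dy.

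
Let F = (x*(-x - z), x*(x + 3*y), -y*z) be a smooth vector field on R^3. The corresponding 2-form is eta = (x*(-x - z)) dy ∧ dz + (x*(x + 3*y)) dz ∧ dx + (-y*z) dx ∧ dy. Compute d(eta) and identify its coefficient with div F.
d(eta) = (x - y - z) dx ∧ dy ∧ dz; div F = x - y - z

For a 2-form in R^3 of the form above, applying d gives a 3-form with coefficient ∂P/∂x + ∂Q/∂y + ∂R/∂z:
  ∂P/∂x = -2*x - z
  ∂Q/∂y = 3*x
  ∂R/∂z = -y
Sum = x - y - z, which is exactly div F.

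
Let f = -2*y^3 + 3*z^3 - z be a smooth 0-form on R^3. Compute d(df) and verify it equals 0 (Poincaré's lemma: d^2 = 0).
d(df) = 0

Step 1: df = sum_i (∂f/∂x_i) dx_i = (0) dx + (-6*y^2) dy + (9*z^2 - 1) dz.
Step 2: Apply d again. Using the 1-form formula, the coefficient of dx ∧ dy in d(df) is ∂^2 f/∂x ∂y - ∂^2 f/∂y ∂x = (0) - (0) = 0 (equality of mixed partials for smooth f).
Similarly for dx ∧ dz and dy ∧ dz — all coefficients vanish. So d(df) = 0.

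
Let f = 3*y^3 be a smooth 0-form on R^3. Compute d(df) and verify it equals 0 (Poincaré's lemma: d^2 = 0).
d(df) = 0

Step 1: df = sum_i (∂f/∂x_i) dx_i = (0) dx + (9*y^2) dy + (0) dz.
Step 2: Apply d again. Using the 1-form formula, the coefficient of dx ∧ dy in d(df) is ∂^2 f/∂x ∂y - ∂^2 f/∂y ∂x = (0) - (0) = 0 (equality of mixed partials for smooth f).
Similarly for dx ∧ dz and dy ∧ dz — all coefficients vanish. So d(df) = 0.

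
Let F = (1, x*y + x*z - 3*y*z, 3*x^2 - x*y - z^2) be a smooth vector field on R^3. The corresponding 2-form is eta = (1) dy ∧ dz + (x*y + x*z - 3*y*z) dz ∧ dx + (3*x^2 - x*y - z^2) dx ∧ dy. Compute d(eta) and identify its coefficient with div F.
d(eta) = (x - 5*z) dx ∧ dy ∧ dz; div F = x - 5*z

For a 2-form in R^3 of the form above, applying d gives a 3-form with coefficient ∂P/∂x + ∂Q/∂y + ∂R/∂z:
  ∂P/∂x = 0
  ∂Q/∂y = x - 3*z
  ∂R/∂z = -2*z
Sum = x - 5*z, which is exactly div F.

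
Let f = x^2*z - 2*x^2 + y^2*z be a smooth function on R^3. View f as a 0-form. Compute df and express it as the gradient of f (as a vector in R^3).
df = (2*x*(z - 2)) dx + (2*y*z) dy + (x^2 + y^2) dz; grad f = (2*x*(z - 2), 2*y*z, x^2 + y^2)

For a 0-form f, d f = (∂f/∂x) dx + (∂f/∂y) dy + (∂f/∂z) dz. The components of the vector representation are exactly the entries of grad f in Cartesian coordinates:
  ∂f/∂x = 2*x*(z - 2)
  ∂f/∂y = 2*y*z
  ∂f/∂z = x^2 + y^2.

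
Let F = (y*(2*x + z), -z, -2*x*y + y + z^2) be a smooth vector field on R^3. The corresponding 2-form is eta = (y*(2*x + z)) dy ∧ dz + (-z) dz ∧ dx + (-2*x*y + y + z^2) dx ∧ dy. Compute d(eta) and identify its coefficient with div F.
d(eta) = (2*y + 2*z) dx ∧ dy ∧ dz; div F = 2*y + 2*z

For a 2-form in R^3 of the form above, applying d gives a 3-form with coefficient ∂P/∂x + ∂Q/∂y + ∂R/∂z:
  ∂P/∂x = 2*y
  ∂Q/∂y = 0
  ∂R/∂z = 2*z
Sum = 2*y + 2*z, which is exactly div F.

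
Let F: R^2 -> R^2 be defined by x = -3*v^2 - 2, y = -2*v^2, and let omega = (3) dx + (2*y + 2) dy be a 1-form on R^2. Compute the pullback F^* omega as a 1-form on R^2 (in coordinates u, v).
F^* omega = (16*v^3 - 26*v) dv

Using F^*(f dg) = (f ∘ F) d(g ∘ F), substitute each coordinate x_i by F_i(u, v) in f_i, and replace dx_i by d F_i = (∂F_i/∂u) du + (∂F_i/∂v) dv.
  For the x component: f_1(F) = 3; d F_1 = (0) du + (-6*v) dv
  For the y component: f_2(F) = 2 - 4*v^2; d F_2 = (0) du + (-4*v) dv
Combining and collecting du, dv coefficients:
  coeff of du: 0
  coeff of dv: 16*v^3 - 26*v
F^* omega = (16*v^3 - 26*v) dv.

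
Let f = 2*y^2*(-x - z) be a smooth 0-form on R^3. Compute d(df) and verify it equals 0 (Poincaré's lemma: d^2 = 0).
d(df) = 0

Step 1: df = sum_i (∂f/∂x_i) dx_i = (-2*y^2) dx + (4*y*(-x - z)) dy + (-2*y^2) dz.
Step 2: Apply d again. Using the 1-form formula, the coefficient of dx ∧ dy in d(df) is ∂^2 f/∂x ∂y - ∂^2 f/∂y ∂x = (-4*y) - (-4*y) = 0 (equality of mixed partials for smooth f).
Similarly for dx ∧ dz and dy ∧ dz — all coefficients vanish. So d(df) = 0.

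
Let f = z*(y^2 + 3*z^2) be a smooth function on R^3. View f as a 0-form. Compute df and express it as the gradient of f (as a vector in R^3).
df = (0) dx + (2*y*z) dy + (y^2 + 9*z^2) dz; grad f = (0, 2*y*z, y^2 + 9*z^2)

For a 0-form f, d f = (∂f/∂x) dx + (∂f/∂y) dy + (∂f/∂z) dz. The components of the vector representation are exactly the entries of grad f in Cartesian coordinates:
  ∂f/∂x = 0
  ∂f/∂y = 2*y*z
  ∂f/∂z = y^2 + 9*z^2.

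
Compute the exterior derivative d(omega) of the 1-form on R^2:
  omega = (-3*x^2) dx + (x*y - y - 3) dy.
d(omega) = (y) dx ∧ dy

For a 1-form omega = sum_i f_i dx_i, the exterior derivative is
  d(omega) = sum_{i < j} (∂f_j/∂x_i - ∂f_i/∂x_j) dx_i ∧ dx_j.
  coefficient of dx ∧ dy: ∂f_2/∂x - ∂f_1/∂y = ∂(x*y - y - 3)/∂x - ∂(-3*x^2)/∂y = y
Assembling: d(omega) = (y) dx ∧ dy.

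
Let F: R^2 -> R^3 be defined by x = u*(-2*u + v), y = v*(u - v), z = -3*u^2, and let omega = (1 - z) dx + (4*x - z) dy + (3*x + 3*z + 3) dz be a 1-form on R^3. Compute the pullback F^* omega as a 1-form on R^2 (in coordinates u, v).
F^* omega = (78*u^3 - 20*u^2*v + 4*u*v^2 - 22*u + v) du + (u*(-2*u^2 + 14*u*v - 8*v^2 + 1)) dv

Using F^*(f dg) = (f ∘ F) d(g ∘ F), substitute each coordinate x_i by F_i(u, v) in f_i, and replace dx_i by d F_i = (∂F_i/∂u) du + (∂F_i/∂v) dv.
  For the x component: f_1(F) = 3*u^2 + 1; d F_1 = (-4*u + v) du + (u) dv
  For the y component: f_2(F) = u*(-5*u + 4*v); d F_2 = (v) du + (u - 2*v) dv
  For the z component: f_3(F) = -15*u^2 + 3*u*v + 3; d F_3 = (-6*u) du + (0) dv
Combining and collecting du, dv coefficients:
  coeff of du: 78*u^3 - 20*u^2*v + 4*u*v^2 - 22*u + v
  coeff of dv: u*(-2*u^2 + 14*u*v - 8*v^2 + 1)
F^* omega = (78*u^3 - 20*u^2*v + 4*u*v^2 - 22*u + v) du + (u*(-2*u^2 + 14*u*v - 8*v^2 + 1)) dv.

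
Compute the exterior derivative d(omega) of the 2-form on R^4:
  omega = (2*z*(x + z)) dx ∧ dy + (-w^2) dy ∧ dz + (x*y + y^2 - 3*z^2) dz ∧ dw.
d(omega) = (2*x + 4*z) dx ∧ dy ∧ dz + (-2*w + x + 2*y) dy ∧ dz ∧ dw + (y) dx ∧ dz ∧ dw

For a 2-form omega = sum_{i<j} g_{ij} dx_i ∧ dx_j, the exterior derivative is
  d(omega) = sum_{i<j} d(g_{ij}) ∧ dx_i ∧ dx_j = sum_{i<j, k} (∂g_{ij}/∂x_k) dx_k ∧ dx_i ∧ dx_j.
Expand each term, using dx_k ∧ dx_i ∧ dx_j = sgn(permutation) dx_{(a)} ∧ dx_{(b)} ∧ dx_{(c)} with (a < b < c) sorted:
  d(2*z*(x + z)) includes (∂/∂z)(2*z*(x + z)) dz = (2*x + 4*z) dz, which multiplied by dx ∧ dy gives (2*x + 4*z) dx ∧ dy ∧ dz
  d(-w^2) includes (∂/∂w)(-w^2) dw = (-2*w) dw, which multiplied by dy ∧ dz gives (-2*w) dy ∧ dz ∧ dw
  d(x*y + y^2 - 3*z^2) includes (∂/∂x)(x*y + y^2 - 3*z^2) dx = (y) dx, which multiplied by dz ∧ dw gives (y) dx ∧ dz ∧ dw
  d(x*y + y^2 - 3*z^2) includes (∂/∂y)(x*y + y^2 - 3*z^2) dy = (x + 2*y) dy, which multiplied by dz ∧ dw gives (x + 2*y) dy ∧ dz ∧ dw
Collecting like 3-forms: d(omega) = (2*x + 4*z) dx ∧ dy ∧ dz + (-2*w + x + 2*y) dy ∧ dz ∧ dw + (y) dx ∧ dz ∧ dw.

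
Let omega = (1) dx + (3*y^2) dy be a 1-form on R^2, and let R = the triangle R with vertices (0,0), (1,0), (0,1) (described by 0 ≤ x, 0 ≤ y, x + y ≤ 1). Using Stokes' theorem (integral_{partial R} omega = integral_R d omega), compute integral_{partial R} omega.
integral_(partial R) omega = 0

Stokes: integral_partial_R omega = integral_R d omega with d omega = (∂Q/∂x - ∂P/∂y) dx ∧ dy.
  ∂Q/∂x = 0
  ∂P/∂y = 0
  integrand = ∂Q/∂x - ∂P/∂y = 0.
Integrating over R: integral_0^1 integral_0^{1-x} (0) dy dx = 0.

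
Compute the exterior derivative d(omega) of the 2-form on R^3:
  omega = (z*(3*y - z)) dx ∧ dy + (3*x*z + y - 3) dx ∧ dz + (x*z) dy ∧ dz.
d(omega) = (3*y - z - 1) dx ∧ dy ∧ dz

For a 2-form omega = sum_{i<j} g_{ij} dx_i ∧ dx_j, the exterior derivative is
  d(omega) = sum_{i<j} d(g_{ij}) ∧ dx_i ∧ dx_j = sum_{i<j, k} (∂g_{ij}/∂x_k) dx_k ∧ dx_i ∧ dx_j.
Expand each term, using dx_k ∧ dx_i ∧ dx_j = sgn(permutation) dx_{(a)} ∧ dx_{(b)} ∧ dx_{(c)} with (a < b < c) sorted:
  d(z*(3*y - z)) includes (∂/∂z)(z*(3*y - z)) dz = (3*y - 2*z) dz, which multiplied by dx ∧ dy gives (3*y - 2*z) dx ∧ dy ∧ dz
  d(3*x*z + y - 3) includes (∂/∂y)(3*x*z + y - 3) dy = (1) dy, which multiplied by dx ∧ dz gives (-1) dx ∧ dy ∧ dz
  d(x*z) includes (∂/∂x)(x*z) dx = (z) dx, which multiplied by dy ∧ dz gives (z) dx ∧ dy ∧ dz
Collecting like 3-forms: d(omega) = (3*y - z - 1) dx ∧ dy ∧ dz.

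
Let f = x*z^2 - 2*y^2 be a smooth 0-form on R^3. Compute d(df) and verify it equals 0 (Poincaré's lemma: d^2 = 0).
d(df) = 0

Step 1: df = sum_i (∂f/∂x_i) dx_i = (z^2) dx + (-4*y) dy + (2*x*z) dz.
Step 2: Apply d again. Using the 1-form formula, the coefficient of dx ∧ dy in d(df) is ∂^2 f/∂x ∂y - ∂^2 f/∂y ∂x = (0) - (0) = 0 (equality of mixed partials for smooth f).
Similarly for dx ∧ dz and dy ∧ dz — all coefficients vanish. So d(df) = 0.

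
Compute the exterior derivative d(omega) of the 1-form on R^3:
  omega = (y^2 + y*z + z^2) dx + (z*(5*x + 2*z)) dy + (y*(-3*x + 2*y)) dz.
d(omega) = (-2*y + 4*z) dx ∧ dy + (-4*y - 2*z) dx ∧ dz + (-8*x + 4*y - 4*z) dy ∧ dz

For a 1-form omega = sum_i f_i dx_i, the exterior derivative is
  d(omega) = sum_{i < j} (∂f_j/∂x_i - ∂f_i/∂x_j) dx_i ∧ dx_j.
  coefficient of dx ∧ dy: ∂f_2/∂x - ∂f_1/∂y = ∂(z*(5*x + 2*z))/∂x - ∂(y^2 + y*z + z^2)/∂y = -2*y + 4*z
  coefficient of dx ∧ dz: ∂f_3/∂x - ∂f_1/∂z = ∂(y*(-3*x + 2*y))/∂x - ∂(y^2 + y*z + z^2)/∂z = -4*y - 2*z
  coefficient of dy ∧ dz: ∂f_3/∂y - ∂f_2/∂z = ∂(y*(-3*x + 2*y))/∂y - ∂(z*(5*x + 2*z))/∂z = -8*x + 4*y - 4*z
Assembling: d(omega) = (-2*y + 4*z) dx ∧ dy + (-4*y - 2*z) dx ∧ dz + (-8*x + 4*y - 4*z) dy ∧ dz.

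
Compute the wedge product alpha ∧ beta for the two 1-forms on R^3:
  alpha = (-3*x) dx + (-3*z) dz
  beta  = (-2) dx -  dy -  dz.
alpha ∧ beta = (3*x) dx ∧ dy + (3*x - 6*z) dx ∧ dz + (-3*z) dy ∧ dz

Distribute the wedge, using dx_i ∧ dx_j = -dx_j ∧ dx_i and dx_i ∧ dx_i = 0. For each pair (i, j) with i < j, the coefficient of dx_i ∧ dx_j in alpha ∧ beta is (alpha_i * beta_j - alpha_j * beta_i). Collecting: alpha ∧ beta = (3*x) dx ∧ dy + (3*x - 6*z) dx ∧ dz + (-3*z) dy ∧ dz.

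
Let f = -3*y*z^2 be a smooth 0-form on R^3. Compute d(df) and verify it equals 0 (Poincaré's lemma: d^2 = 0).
d(df) = 0

Step 1: df = sum_i (∂f/∂x_i) dx_i = (0) dx + (-3*z^2) dy + (-6*y*z) dz.
Step 2: Apply d again. Using the 1-form formula, the coefficient of dx ∧ dy in d(df) is ∂^2 f/∂x ∂y - ∂^2 f/∂y ∂x = (0) - (0) = 0 (equality of mixed partials for smooth f).
Similarly for dx ∧ dz and dy ∧ dz — all coefficients vanish. So d(df) = 0.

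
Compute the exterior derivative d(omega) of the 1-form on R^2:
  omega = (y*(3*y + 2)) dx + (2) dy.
d(omega) = (-6*y - 2) dx ∧ dy

For a 1-form omega = sum_i f_i dx_i, the exterior derivative is
  d(omega) = sum_{i < j} (∂f_j/∂x_i - ∂f_i/∂x_j) dx_i ∧ dx_j.
  coefficient of dx ∧ dy: ∂f_2/∂x - ∂f_1/∂y = ∂(2)/∂x - ∂(y*(3*y + 2))/∂y = -6*y - 2
Assembling: d(omega) = (-6*y - 2) dx ∧ dy.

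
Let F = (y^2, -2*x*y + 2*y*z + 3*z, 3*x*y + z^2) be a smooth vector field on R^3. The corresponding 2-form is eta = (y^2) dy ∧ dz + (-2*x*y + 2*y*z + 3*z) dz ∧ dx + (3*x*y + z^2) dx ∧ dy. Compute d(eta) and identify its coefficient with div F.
d(eta) = (-2*x + 4*z) dx ∧ dy ∧ dz; div F = -2*x + 4*z

For a 2-form in R^3 of the form above, applying d gives a 3-form with coefficient ∂P/∂x + ∂Q/∂y + ∂R/∂z:
  ∂P/∂x = 0
  ∂Q/∂y = -2*x + 2*z
  ∂R/∂z = 2*z
Sum = -2*x + 4*z, which is exactly div F.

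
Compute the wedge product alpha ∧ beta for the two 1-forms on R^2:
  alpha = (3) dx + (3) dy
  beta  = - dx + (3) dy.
alpha ∧ beta = (12) dx ∧ dy

Distribute the wedge, using dx_i ∧ dx_j = -dx_j ∧ dx_i and dx_i ∧ dx_i = 0. For each pair (i, j) with i < j, the coefficient of dx_i ∧ dx_j in alpha ∧ beta is (alpha_i * beta_j - alpha_j * beta_i). Collecting: alpha ∧ beta = (12) dx ∧ dy.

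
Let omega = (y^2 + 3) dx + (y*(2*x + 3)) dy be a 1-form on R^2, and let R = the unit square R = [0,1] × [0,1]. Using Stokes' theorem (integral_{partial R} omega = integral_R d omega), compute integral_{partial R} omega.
integral_(partial R) omega = 0

Stokes: integral_partial_R omega = integral_R d omega with d omega = (∂Q/∂x - ∂P/∂y) dx ∧ dy.
  ∂Q/∂x = 2*y
  ∂P/∂y = 2*y
  integrand = ∂Q/∂x - ∂P/∂y = 0.
Integrating over R: integral_0^1 integral_0^1 (0) dx dy = 0.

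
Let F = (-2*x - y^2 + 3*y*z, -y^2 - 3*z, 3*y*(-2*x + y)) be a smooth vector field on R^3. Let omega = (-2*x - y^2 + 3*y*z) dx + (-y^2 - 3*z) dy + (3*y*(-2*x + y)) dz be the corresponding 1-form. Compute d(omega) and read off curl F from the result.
d(omega) = (-6*x + 6*y + 3) dy ∧ dz + (9*y) dz ∧ dx + (2*y - 3*z) dx ∧ dy; curl F = (-6*x + 6*y + 3, 9*y, 2*y - 3*z)

d omega = sum_{i<j} (∂f_j/∂x_i - ∂f_i/∂x_j) dx_i ∧ dx_j. Under the identification (dy ∧ dz, dz ∧ dx, dx ∧ dy) ↔ (e_x, e_y, e_z), the coefficients are exactly the components of curl F. Compute:
  ∂R/∂y - ∂Q/∂z = (-6*x + 6*y) - (-3) = -6*x + 6*y + 3
  ∂P/∂z - ∂R/∂x = (3*y) - (-6*y) = 9*y
  ∂Q/∂x - ∂P/∂y = (0) - (-2*y + 3*z) = 2*y - 3*z.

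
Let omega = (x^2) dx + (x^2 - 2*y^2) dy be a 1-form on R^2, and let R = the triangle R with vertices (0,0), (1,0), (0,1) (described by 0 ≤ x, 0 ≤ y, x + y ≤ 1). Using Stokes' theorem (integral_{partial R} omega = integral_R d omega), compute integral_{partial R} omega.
integral_(partial R) omega = 1/3

Stokes: integral_partial_R omega = integral_R d omega with d omega = (∂Q/∂x - ∂P/∂y) dx ∧ dy.
  ∂Q/∂x = 2*x
  ∂P/∂y = 0
  integrand = ∂Q/∂x - ∂P/∂y = 2*x.
Integrating over R: integral_0^1 integral_0^{1-x} (2*x) dy dx = 1/3.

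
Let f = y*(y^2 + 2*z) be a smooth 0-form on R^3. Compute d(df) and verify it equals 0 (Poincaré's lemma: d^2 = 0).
d(df) = 0

Step 1: df = sum_i (∂f/∂x_i) dx_i = (0) dx + (3*y^2 + 2*z) dy + (2*y) dz.
Step 2: Apply d again. Using the 1-form formula, the coefficient of dx ∧ dy in d(df) is ∂^2 f/∂x ∂y - ∂^2 f/∂y ∂x = (0) - (0) = 0 (equality of mixed partials for smooth f).
Similarly for dx ∧ dz and dy ∧ dz — all coefficients vanish. So d(df) = 0.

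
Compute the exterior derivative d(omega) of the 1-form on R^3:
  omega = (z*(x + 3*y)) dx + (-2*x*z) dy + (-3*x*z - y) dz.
d(omega) = (-5*z) dx ∧ dy + (-x - 3*y - 3*z) dx ∧ dz + (2*x - 1) dy ∧ dz

For a 1-form omega = sum_i f_i dx_i, the exterior derivative is
  d(omega) = sum_{i < j} (∂f_j/∂x_i - ∂f_i/∂x_j) dx_i ∧ dx_j.
  coefficient of dx ∧ dy: ∂f_2/∂x - ∂f_1/∂y = ∂(-2*x*z)/∂x - ∂(z*(x + 3*y))/∂y = -5*z
  coefficient of dx ∧ dz: ∂f_3/∂x - ∂f_1/∂z = ∂(-3*x*z - y)/∂x - ∂(z*(x + 3*y))/∂z = -x - 3*y - 3*z
  coefficient of dy ∧ dz: ∂f_3/∂y - ∂f_2/∂z = ∂(-3*x*z - y)/∂y - ∂(-2*x*z)/∂z = 2*x - 1
Assembling: d(omega) = (-5*z) dx ∧ dy + (-x - 3*y - 3*z) dx ∧ dz + (2*x - 1) dy ∧ dz.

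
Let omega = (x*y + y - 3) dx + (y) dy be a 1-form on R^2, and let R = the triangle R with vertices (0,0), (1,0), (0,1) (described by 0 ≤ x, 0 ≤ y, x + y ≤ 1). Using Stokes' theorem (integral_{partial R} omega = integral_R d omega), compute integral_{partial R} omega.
integral_(partial R) omega = -2/3

Stokes: integral_partial_R omega = integral_R d omega with d omega = (∂Q/∂x - ∂P/∂y) dx ∧ dy.
  ∂Q/∂x = 0
  ∂P/∂y = x + 1
  integrand = ∂Q/∂x - ∂P/∂y = -x - 1.
Integrating over R: integral_0^1 integral_0^{1-x} (-x - 1) dy dx = -2/3.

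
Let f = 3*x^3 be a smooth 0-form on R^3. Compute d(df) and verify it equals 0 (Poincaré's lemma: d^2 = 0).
d(df) = 0

Step 1: df = sum_i (∂f/∂x_i) dx_i = (9*x^2) dx + (0) dy + (0) dz.
Step 2: Apply d again. Using the 1-form formula, the coefficient of dx ∧ dy in d(df) is ∂^2 f/∂x ∂y - ∂^2 f/∂y ∂x = (0) - (0) = 0 (equality of mixed partials for smooth f).
Similarly for dx ∧ dz and dy ∧ dz — all coefficients vanish. So d(df) = 0.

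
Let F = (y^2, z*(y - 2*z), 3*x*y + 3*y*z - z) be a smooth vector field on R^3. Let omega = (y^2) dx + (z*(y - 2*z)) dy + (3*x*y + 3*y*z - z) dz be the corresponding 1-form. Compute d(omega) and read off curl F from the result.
d(omega) = (3*x - y + 7*z) dy ∧ dz + (-3*y) dz ∧ dx + (-2*y) dx ∧ dy; curl F = (3*x - y + 7*z, -3*y, -2*y)

d omega = sum_{i<j} (∂f_j/∂x_i - ∂f_i/∂x_j) dx_i ∧ dx_j. Under the identification (dy ∧ dz, dz ∧ dx, dx ∧ dy) ↔ (e_x, e_y, e_z), the coefficients are exactly the components of curl F. Compute:
  ∂R/∂y - ∂Q/∂z = (3*x + 3*z) - (y - 4*z) = 3*x - y + 7*z
  ∂P/∂z - ∂R/∂x = (0) - (3*y) = -3*y
  ∂Q/∂x - ∂P/∂y = (0) - (2*y) = -2*y.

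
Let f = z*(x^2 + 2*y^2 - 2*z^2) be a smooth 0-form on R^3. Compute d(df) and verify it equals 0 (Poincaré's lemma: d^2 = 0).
d(df) = 0

Step 1: df = sum_i (∂f/∂x_i) dx_i = (2*x*z) dx + (4*y*z) dy + (x^2 + 2*y^2 - 6*z^2) dz.
Step 2: Apply d again. Using the 1-form formula, the coefficient of dx ∧ dy in d(df) is ∂^2 f/∂x ∂y - ∂^2 f/∂y ∂x = (0) - (0) = 0 (equality of mixed partials for smooth f).
Similarly for dx ∧ dz and dy ∧ dz — all coefficients vanish. So d(df) = 0.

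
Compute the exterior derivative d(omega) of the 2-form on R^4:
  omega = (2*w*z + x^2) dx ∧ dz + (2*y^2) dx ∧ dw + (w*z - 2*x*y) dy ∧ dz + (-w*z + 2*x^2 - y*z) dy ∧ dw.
d(omega) = (2*z) dx ∧ dz ∧ dw + (4*x - 4*y) dx ∧ dy ∧ dw + (-2*y) dx ∧ dy ∧ dz + (w + y + z) dy ∧ dz ∧ dw

For a 2-form omega = sum_{i<j} g_{ij} dx_i ∧ dx_j, the exterior derivative is
  d(omega) = sum_{i<j} d(g_{ij}) ∧ dx_i ∧ dx_j = sum_{i<j, k} (∂g_{ij}/∂x_k) dx_k ∧ dx_i ∧ dx_j.
Expand each term, using dx_k ∧ dx_i ∧ dx_j = sgn(permutation) dx_{(a)} ∧ dx_{(b)} ∧ dx_{(c)} with (a < b < c) sorted:
  d(2*w*z + x^2) includes (∂/∂w)(2*w*z + x^2) dw = (2*z) dw, which multiplied by dx ∧ dz gives (2*z) dx ∧ dz ∧ dw
  d(2*y^2) includes (∂/∂y)(2*y^2) dy = (4*y) dy, which multiplied by dx ∧ dw gives (-4*y) dx ∧ dy ∧ dw
  d(w*z - 2*x*y) includes (∂/∂x)(w*z - 2*x*y) dx = (-2*y) dx, which multiplied by dy ∧ dz gives (-2*y) dx ∧ dy ∧ dz
  d(w*z - 2*x*y) includes (∂/∂w)(w*z - 2*x*y) dw = (z) dw, which multiplied by dy ∧ dz gives (z) dy ∧ dz ∧ dw
  d(-w*z + 2*x^2 - y*z) includes (∂/∂x)(-w*z + 2*x^2 - y*z) dx = (4*x) dx, which multiplied by dy ∧ dw gives (4*x) dx ∧ dy ∧ dw
  d(-w*z + 2*x^2 - y*z) includes (∂/∂z)(-w*z + 2*x^2 - y*z) dz = (-w - y) dz, which multiplied by dy ∧ dw gives (w + y) dy ∧ dz ∧ dw
Collecting like 3-forms: d(omega) = (2*z) dx ∧ dz ∧ dw + (4*x - 4*y) dx ∧ dy ∧ dw + (-2*y) dx ∧ dy ∧ dz + (w + y + z) dy ∧ dz ∧ dw.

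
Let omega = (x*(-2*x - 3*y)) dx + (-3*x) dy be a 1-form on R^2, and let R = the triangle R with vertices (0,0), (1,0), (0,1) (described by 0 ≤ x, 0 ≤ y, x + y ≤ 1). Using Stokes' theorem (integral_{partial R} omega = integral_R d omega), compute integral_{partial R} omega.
integral_(partial R) omega = -1

Stokes: integral_partial_R omega = integral_R d omega with d omega = (∂Q/∂x - ∂P/∂y) dx ∧ dy.
  ∂Q/∂x = -3
  ∂P/∂y = -3*x
  integrand = ∂Q/∂x - ∂P/∂y = 3*x - 3.
Integrating over R: integral_0^1 integral_0^{1-x} (3*x - 3) dy dx = -1.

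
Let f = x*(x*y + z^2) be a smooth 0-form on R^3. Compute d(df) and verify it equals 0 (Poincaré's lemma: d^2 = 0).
d(df) = 0

Step 1: df = sum_i (∂f/∂x_i) dx_i = (2*x*y + z^2) dx + (x^2) dy + (2*x*z) dz.
Step 2: Apply d again. Using the 1-form formula, the coefficient of dx ∧ dy in d(df) is ∂^2 f/∂x ∂y - ∂^2 f/∂y ∂x = (2*x) - (2*x) = 0 (equality of mixed partials for smooth f).
Similarly for dx ∧ dz and dy ∧ dz — all coefficients vanish. So d(df) = 0.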